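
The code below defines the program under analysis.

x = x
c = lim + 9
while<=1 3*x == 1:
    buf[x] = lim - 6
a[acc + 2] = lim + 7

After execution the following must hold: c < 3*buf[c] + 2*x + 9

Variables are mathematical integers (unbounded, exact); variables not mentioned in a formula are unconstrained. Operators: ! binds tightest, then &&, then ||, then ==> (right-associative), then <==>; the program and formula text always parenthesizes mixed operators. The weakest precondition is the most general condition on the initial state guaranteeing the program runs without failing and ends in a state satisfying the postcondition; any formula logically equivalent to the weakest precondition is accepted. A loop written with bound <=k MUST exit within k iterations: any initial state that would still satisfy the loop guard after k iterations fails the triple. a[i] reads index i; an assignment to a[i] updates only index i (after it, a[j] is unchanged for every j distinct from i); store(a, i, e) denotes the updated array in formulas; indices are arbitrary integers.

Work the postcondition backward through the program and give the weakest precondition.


Working backward. After the program, c < 3*buf[c] + 2*x + 9 must hold.
Before a[acc + 2] := lim + 7: c < 3*buf[c] + 2*x + 9
Before the loop (bound <=1), unroll the exhaustion recursion (WP_0 = exit-now case; WP_j = one more guarded iteration, up to j = 1):
  WP_0: (!(3*x == 1)) && c < 3*buf[c] + 2*x + 9
  WP_1: (3*x == 1 ==> ((!(3*x == 1)) && c < 3*store(buf, x, lim - 6)[c] + 2*x + 9)) && ((!(3*x == 1)) ==> c < 3*buf[c] + 2*x + 9)
So before the loop: (3*x == 1 ==> ((!(3*x == 1)) && c < 3*store(buf, x, lim - 6)[c] + 2*x + 9)) && ((!(3*x == 1)) ==> c < 3*buf[c] + 2*x + 9)
Before c := lim + 9: (3*x == 1 ==> ((!(3*x == 1)) && lim < 3*store(buf, x, lim - 6)[lim + 9] + 2*x)) && ((!(3*x == 1)) ==> lim < 3*buf[lim + 9] + 2*x)
Before x := x: (3*x == 1 ==> ((!(3*x == 1)) && lim < 3*store(buf, x, lim - 6)[lim + 9] + 2*x)) && ((!(3*x == 1)) ==> lim < 3*buf[lim + 9] + 2*x)
Answer: WP = (3*x == 1 ==> ((!(3*x == 1)) && lim < 3*store(buf, x, lim - 6)[lim + 9] + 2*x)) && ((!(3*x == 1)) ==> lim < 3*buf[lim + 9] + 2*x)


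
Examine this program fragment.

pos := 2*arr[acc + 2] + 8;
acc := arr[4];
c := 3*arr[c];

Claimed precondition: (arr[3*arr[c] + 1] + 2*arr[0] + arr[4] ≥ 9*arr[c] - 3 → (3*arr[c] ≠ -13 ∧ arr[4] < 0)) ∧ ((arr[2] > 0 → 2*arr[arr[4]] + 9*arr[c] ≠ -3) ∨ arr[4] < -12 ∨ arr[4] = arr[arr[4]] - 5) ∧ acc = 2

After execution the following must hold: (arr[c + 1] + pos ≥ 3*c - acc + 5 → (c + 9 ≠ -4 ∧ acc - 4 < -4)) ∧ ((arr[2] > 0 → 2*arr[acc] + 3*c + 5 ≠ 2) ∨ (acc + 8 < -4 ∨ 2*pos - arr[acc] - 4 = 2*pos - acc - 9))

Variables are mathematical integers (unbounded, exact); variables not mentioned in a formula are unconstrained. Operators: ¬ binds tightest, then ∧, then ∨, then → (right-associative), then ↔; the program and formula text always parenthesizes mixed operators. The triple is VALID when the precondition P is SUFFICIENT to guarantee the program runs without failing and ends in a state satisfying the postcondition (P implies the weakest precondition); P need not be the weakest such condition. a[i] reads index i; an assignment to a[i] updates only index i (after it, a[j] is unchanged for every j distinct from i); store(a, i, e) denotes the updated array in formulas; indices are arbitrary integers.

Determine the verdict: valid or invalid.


Working backward. After the program, the postcondition (arr[c + 1] + pos ≥ 3*c - acc + 5 → (c + 9 ≠ -4 ∧ acc - 4 < -4)) ∧ ((arr[2] > 0 → 2*arr[acc] + 3*c + 5 ≠ 2) ∨ (acc + 8 < -4 ∨ 2*pos - arr[acc] - 4 = 2*pos - acc - 9)) must hold; in canonical form it is (arr[c + 1] + acc + pos ≥ 3*c + 5 → (c ≠ -13 ∧ acc < 0)) ∧ ((arr[2] > 0 → 2*arr[acc] + 3*c ≠ -3) ∨ acc < -12 ∨ acc = arr[acc] - 5).
Before c := 3*arr[c]: (arr[3*arr[c] + 1] + acc + pos ≥ 9*arr[c] + 5 → (3*arr[c] ≠ -13 ∧ acc < 0)) ∧ ((arr[2] > 0 → 2*arr[acc] + 9*arr[c] ≠ -3) ∨ acc < -12 ∨ acc = arr[acc] - 5)
Before acc := arr[4]: (arr[3*arr[c] + 1] + arr[4] + pos ≥ 9*arr[c] + 5 → (3*arr[c] ≠ -13 ∧ arr[4] < 0)) ∧ ((arr[2] > 0 → 2*arr[arr[4]] + 9*arr[c] ≠ -3) ∨ arr[4] < -12 ∨ arr[4] = arr[arr[4]] - 5)
Before pos := 2*arr[acc + 2] + 8: (arr[3*arr[c] + 1] + 2*arr[acc + 2] + arr[4] ≥ 9*arr[c] - 3 → (3*arr[c] ≠ -13 ∧ arr[4] < 0)) ∧ ((arr[2] > 0 → 2*arr[arr[4]] + 9*arr[c] ≠ -3) ∨ arr[4] < -12 ∨ arr[4] = arr[arr[4]] - 5)
The weakest precondition is (arr[3*arr[c] + 1] + 2*arr[acc + 2] + arr[4] ≥ 9*arr[c] - 3 → (3*arr[c] ≠ -13 ∧ arr[4] < 0)) ∧ ((arr[2] > 0 → 2*arr[arr[4]] + 9*arr[c] ≠ -3) ∨ arr[4] < -12 ∨ arr[4] = arr[arr[4]] - 5).
Check whether (arr[3*arr[c] + 1] + 2*arr[0] + arr[4] ≥ 9*arr[c] - 3 → (3*arr[c] ≠ -13 ∧ arr[4] < 0)) ∧ ((arr[2] > 0 → 2*arr[arr[4]] + 9*arr[c] ≠ -3) ∨ arr[4] < -12 ∨ arr[4] = arr[arr[4]] - 5) ∧ acc = 2 implies it.
Countermodel: at the initial state acc = 2, arr = {[-42239] = 31042, [0] = -94098, [2] = 31042, [3] = -14080, [4] = 30430, [30430] = 63358, elsewhere 31042}, c = 3, the precondition holds but the weakest precondition fails.
Answer: invalid


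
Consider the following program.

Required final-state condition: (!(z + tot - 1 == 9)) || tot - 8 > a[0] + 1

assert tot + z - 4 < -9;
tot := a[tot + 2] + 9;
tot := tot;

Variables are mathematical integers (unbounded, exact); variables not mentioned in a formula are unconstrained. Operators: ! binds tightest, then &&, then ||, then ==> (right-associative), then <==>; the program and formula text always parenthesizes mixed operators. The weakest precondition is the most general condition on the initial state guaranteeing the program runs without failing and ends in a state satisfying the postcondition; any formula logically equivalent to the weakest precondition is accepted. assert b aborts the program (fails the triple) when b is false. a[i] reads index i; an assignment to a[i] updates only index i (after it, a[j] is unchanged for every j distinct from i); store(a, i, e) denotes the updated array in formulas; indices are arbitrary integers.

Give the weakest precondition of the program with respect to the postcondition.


Working backward. After the program, the postcondition (!(z + tot - 1 == 9)) || tot - 8 > a[0] + 1 must hold; in canonical form it is (!(tot + z == 10)) || tot > a[0] + 9.
Before tot := tot: (!(tot + z == 10)) || tot > a[0] + 9
Before tot := a[tot + 2] + 9: (!(a[tot + 2] + z == 1)) || a[tot + 2] > a[0]
Before assert tot + z - 4 < -9: tot + z < -5 && ((!(a[tot + 2] + z == 1)) || a[tot + 2] > a[0])
Answer: WP = tot + z < -5 && ((!(a[tot + 2] + z == 1)) || a[tot + 2] > a[0])


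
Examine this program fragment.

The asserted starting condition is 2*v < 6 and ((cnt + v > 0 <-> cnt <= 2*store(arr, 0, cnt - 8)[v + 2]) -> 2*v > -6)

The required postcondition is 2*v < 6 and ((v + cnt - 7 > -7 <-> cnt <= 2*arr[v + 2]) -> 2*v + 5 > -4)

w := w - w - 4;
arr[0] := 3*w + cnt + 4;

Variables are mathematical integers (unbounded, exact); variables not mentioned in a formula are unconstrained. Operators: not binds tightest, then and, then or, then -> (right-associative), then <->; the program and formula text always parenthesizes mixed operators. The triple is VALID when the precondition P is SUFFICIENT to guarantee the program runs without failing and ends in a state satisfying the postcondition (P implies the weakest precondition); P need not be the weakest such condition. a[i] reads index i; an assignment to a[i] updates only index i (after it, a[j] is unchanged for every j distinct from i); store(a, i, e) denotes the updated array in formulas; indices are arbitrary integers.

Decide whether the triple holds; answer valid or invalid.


Working backward. After the program, the postcondition 2*v < 6 and ((v + cnt - 7 > -7 <-> cnt <= 2*arr[v + 2]) -> 2*v + 5 > -4) must hold; in canonical form it is 2*v < 6 and ((cnt + v > 0 <-> cnt <= 2*arr[v + 2]) -> 2*v > -9).
Before arr[0] := 3*w + cnt + 4: 2*v < 6 and ((cnt + v > 0 <-> cnt <= 2*store(arr, 0, cnt + 3*w + 4)[v + 2]) -> 2*v > -9)
Before w := w - w - 4: 2*v < 6 and ((cnt + v > 0 <-> cnt <= 2*store(arr, 0, cnt - 8)[v + 2]) -> 2*v > -9)
The weakest precondition is 2*v < 6 and ((cnt + v > 0 <-> cnt <= 2*store(arr, 0, cnt - 8)[v + 2]) -> 2*v > -9).
Check whether 2*v < 6 and ((cnt + v > 0 <-> cnt <= 2*store(arr, 0, cnt - 8)[v + 2]) -> 2*v > -6) implies it.
Every state satisfying the precondition satisfies the weakest precondition: the implication holds.
Answer: valid


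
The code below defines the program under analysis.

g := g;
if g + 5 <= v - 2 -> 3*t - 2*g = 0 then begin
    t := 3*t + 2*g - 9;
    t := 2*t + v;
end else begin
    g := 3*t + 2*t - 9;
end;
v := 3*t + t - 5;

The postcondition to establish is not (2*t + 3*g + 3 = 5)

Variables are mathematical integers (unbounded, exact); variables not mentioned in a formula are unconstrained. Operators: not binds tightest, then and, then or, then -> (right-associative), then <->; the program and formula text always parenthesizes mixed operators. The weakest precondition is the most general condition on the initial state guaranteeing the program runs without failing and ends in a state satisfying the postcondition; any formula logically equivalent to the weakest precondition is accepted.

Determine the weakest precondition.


Working backward. After the program, the postcondition not (2*t + 3*g + 3 = 5) must hold; in canonical form it is not (3*g + 2*t = 2).
Before v := 3*t + t - 5: not (3*g + 2*t = 2)
Then branch requires not (11*g + 12*t + 2*v = 38); else branch requires not (17*t = 29).
Before the if: ((g <= v - 7 -> 3*t = 2*g) -> (not (11*g + 12*t + 2*v = 38))) and ((not (g <= v - 7 -> 3*t = 2*g)) -> (not (17*t = 29)))
Before g := g: ((g <= v - 7 -> 3*t = 2*g) -> (not (11*g + 12*t + 2*v = 38))) and ((not (g <= v - 7 -> 3*t = 2*g)) -> (not (17*t = 29)))
Answer: WP = ((g <= v - 7 -> 3*t = 2*g) -> (not (11*g + 12*t + 2*v = 38))) and ((not (g <= v - 7 -> 3*t = 2*g)) -> (not (17*t = 29)))


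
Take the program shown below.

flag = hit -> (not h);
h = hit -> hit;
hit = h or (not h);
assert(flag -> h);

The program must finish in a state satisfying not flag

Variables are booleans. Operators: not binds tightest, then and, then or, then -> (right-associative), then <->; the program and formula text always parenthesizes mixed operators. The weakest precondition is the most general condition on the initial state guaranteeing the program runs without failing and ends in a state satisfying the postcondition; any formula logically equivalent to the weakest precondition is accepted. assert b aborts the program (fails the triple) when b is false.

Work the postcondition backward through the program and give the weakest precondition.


Working backward. After the program, not flag must hold.
Before assert flag -> h: (flag -> h) and (not flag)
Before hit := h or (not h): (flag -> h) and (not flag)
Before h := hit -> hit: not flag
Before flag := hit -> (not h): not (hit -> (not h))
Answer: WP = not (hit -> (not h))


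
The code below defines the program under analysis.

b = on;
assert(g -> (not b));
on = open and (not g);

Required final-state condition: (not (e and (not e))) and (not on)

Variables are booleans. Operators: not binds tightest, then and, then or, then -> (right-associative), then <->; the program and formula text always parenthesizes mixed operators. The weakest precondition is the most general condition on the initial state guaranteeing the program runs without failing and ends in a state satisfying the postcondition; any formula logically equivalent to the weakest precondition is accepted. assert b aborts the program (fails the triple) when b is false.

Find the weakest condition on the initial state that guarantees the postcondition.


Working backward. After the program, the postcondition (not (e and (not e))) and (not on) must hold; in canonical form it is not on.
Before on := open and (not g): not (open and (not g))
Before assert g -> (not b): (g -> (not b)) and (not (open and (not g)))
Before b := on: (g -> (not on)) and (not (open and (not g)))
Answer: WP = (g -> (not on)) and (not (open and (not g)))


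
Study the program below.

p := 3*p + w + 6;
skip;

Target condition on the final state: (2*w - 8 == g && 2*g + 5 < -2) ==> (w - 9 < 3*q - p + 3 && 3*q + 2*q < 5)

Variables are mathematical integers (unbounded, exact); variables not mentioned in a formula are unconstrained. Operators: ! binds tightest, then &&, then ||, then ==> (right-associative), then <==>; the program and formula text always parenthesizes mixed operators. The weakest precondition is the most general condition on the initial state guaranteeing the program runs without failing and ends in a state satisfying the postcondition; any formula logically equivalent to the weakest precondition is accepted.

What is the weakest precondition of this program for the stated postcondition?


Working backward. After the program, the postcondition (2*w - 8 == g && 2*g + 5 < -2) ==> (w - 9 < 3*q - p + 3 && 3*q + 2*q < 5) must hold; in canonical form it is (2*w == g + 8 && 2*g < -7) ==> (p + w < 3*q + 12 && 5*q < 5).
Before skip: (2*w == g + 8 && 2*g < -7) ==> (p + w < 3*q + 12 && 5*q < 5)
Before p := 3*p + w + 6: (2*w == g + 8 && 2*g < -7) ==> (3*p + 2*w < 3*q + 6 && 5*q < 5)
Answer: WP = (2*w == g + 8 && 2*g < -7) ==> (3*p + 2*w < 3*q + 6 && 5*q < 5)


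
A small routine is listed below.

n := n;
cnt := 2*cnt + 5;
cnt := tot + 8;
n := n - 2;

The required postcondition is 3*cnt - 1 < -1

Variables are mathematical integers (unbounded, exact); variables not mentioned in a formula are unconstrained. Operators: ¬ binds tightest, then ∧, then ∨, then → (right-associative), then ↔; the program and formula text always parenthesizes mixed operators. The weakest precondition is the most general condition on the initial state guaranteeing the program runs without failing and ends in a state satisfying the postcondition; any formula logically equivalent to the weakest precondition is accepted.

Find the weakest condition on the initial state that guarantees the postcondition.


Working backward. After the program, the postcondition 3*cnt - 1 < -1 must hold; in canonical form it is 3*cnt < 0.
Before n := n - 2: 3*cnt < 0
Before cnt := tot + 8: 3*tot < -24
Before cnt := 2*cnt + 5: 3*tot < -24
Before n := n: 3*tot < -24
Answer: WP = 3*tot < -24


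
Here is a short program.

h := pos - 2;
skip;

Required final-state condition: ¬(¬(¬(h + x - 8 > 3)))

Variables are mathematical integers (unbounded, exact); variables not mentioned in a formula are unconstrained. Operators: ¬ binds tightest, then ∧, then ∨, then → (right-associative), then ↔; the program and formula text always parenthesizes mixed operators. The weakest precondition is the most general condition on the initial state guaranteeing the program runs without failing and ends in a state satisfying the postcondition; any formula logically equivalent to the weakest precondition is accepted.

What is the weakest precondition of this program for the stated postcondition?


Working backward. After the program, the postcondition ¬(¬(¬(h + x - 8 > 3))) must hold; in canonical form it is ¬(h + x > 11).
Before skip: ¬(h + x > 11)
Before h := pos - 2: ¬(pos + x > 13)
Answer: WP = ¬(pos + x > 13)


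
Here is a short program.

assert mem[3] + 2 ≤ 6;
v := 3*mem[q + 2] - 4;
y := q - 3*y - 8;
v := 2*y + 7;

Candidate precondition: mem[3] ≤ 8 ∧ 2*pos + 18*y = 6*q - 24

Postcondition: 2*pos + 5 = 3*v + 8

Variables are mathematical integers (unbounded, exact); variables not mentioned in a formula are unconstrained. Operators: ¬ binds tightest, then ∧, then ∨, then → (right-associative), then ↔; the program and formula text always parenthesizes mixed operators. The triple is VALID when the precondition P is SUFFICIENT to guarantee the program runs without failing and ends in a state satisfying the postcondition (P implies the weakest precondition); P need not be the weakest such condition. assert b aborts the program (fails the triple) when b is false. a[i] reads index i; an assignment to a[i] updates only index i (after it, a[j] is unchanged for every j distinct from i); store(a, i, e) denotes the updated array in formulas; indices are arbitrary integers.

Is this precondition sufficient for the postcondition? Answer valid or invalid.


Working backward. After the program, the postcondition 2*pos + 5 = 3*v + 8 must hold; in canonical form it is 2*pos = 3*v + 3.
Before v := 2*y + 7: 2*pos = 6*y + 24
Before y := q - 3*y - 8: 2*pos + 18*y = 6*q - 24
Before v := 3*mem[q + 2] - 4: 2*pos + 18*y = 6*q - 24
Before assert mem[3] + 2 ≤ 6: mem[3] ≤ 4 ∧ 2*pos + 18*y = 6*q - 24
The weakest precondition is mem[3] ≤ 4 ∧ 2*pos + 18*y = 6*q - 24.
Check whether mem[3] ≤ 8 ∧ 2*pos + 18*y = 6*q - 24 implies it.
Countermodel: at the initial state mem = {[3] = 5, elsewhere 5}, pos = 0, q = 4, y = 0, the precondition holds but the weakest precondition fails.
Answer: invalid


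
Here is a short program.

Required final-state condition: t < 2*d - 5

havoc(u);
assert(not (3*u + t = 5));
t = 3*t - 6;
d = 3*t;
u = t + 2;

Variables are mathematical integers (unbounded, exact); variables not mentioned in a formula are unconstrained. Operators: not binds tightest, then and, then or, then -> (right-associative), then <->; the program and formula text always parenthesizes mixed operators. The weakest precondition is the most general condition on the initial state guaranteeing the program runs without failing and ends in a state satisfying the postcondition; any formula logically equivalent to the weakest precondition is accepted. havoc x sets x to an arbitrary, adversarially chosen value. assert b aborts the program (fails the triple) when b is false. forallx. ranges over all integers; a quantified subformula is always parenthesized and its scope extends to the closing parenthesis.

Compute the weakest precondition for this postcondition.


Working backward. After the program, t < 2*d - 5 must hold.
Before u := t + 2: t < 2*d - 5
Before d := 3*t: 5*t > 5
Before t := 3*t - 6: 15*t > 35
Before assert not (3*u + t = 5): (not (t + 3*u = 5)) and 15*t > 35
Before havoc u: forall u_1. ((not (t + 3*u_1 = 5)) and 15*t > 35)
Answer: WP = forall u_1. ((not (t + 3*u_1 = 5)) and 15*t > 35)


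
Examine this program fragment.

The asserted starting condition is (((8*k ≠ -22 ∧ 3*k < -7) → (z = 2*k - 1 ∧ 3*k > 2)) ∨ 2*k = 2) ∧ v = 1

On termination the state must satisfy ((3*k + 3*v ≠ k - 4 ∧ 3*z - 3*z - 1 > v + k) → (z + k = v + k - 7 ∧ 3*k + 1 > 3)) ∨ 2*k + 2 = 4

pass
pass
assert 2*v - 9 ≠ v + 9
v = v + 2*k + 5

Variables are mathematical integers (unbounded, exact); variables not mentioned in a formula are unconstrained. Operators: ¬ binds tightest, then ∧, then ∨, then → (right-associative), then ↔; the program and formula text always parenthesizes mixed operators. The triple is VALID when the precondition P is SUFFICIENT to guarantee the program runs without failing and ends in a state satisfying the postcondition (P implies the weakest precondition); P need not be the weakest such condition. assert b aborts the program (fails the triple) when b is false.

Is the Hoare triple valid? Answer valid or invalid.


Working backward. After the program, the postcondition ((3*k + 3*v ≠ k - 4 ∧ 3*z - 3*z - 1 > v + k) → (z + k = v + k - 7 ∧ 3*k + 1 > 3)) ∨ 2*k + 2 = 4 must hold; in canonical form it is ((2*k + 3*v ≠ -4 ∧ k + v < -1) → (z = v - 7 ∧ 3*k > 2)) ∨ 2*k = 2.
Before v := v + 2*k + 5: ((8*k + 3*v ≠ -19 ∧ 3*k + v < -6) → (z = 2*k + v - 2 ∧ 3*k > 2)) ∨ 2*k = 2
Before assert 2*v - 9 ≠ v + 9: v ≠ 18 ∧ (((8*k + 3*v ≠ -19 ∧ 3*k + v < -6) → (z = 2*k + v - 2 ∧ 3*k > 2)) ∨ 2*k = 2)
Before skip: v ≠ 18 ∧ (((8*k + 3*v ≠ -19 ∧ 3*k + v < -6) → (z = 2*k + v - 2 ∧ 3*k > 2)) ∨ 2*k = 2)
Before skip: v ≠ 18 ∧ (((8*k + 3*v ≠ -19 ∧ 3*k + v < -6) → (z = 2*k + v - 2 ∧ 3*k > 2)) ∨ 2*k = 2)
The weakest precondition is v ≠ 18 ∧ (((8*k + 3*v ≠ -19 ∧ 3*k + v < -6) → (z = 2*k + v - 2 ∧ 3*k > 2)) ∨ 2*k = 2).
Check whether (((8*k ≠ -22 ∧ 3*k < -7) → (z = 2*k - 1 ∧ 3*k > 2)) ∨ 2*k = 2) ∧ v = 1 implies it.
Every state satisfying the precondition satisfies the weakest precondition: the implication holds.
Answer: valid


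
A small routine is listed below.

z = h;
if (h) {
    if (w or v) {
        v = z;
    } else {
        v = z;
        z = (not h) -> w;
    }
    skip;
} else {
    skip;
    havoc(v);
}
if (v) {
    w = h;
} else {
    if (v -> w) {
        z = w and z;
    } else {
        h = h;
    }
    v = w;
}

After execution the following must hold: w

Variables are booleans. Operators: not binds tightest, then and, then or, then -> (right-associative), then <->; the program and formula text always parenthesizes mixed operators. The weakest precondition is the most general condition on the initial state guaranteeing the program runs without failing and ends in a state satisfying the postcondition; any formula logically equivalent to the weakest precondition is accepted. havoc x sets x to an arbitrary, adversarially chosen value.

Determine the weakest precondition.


Working backward. After the program, w must hold.
Then branch requires h; else branch requires ((v -> w) -> w) and ((not (v -> w)) -> w).
Before the if: (v -> h) and ((not v) -> (((v -> w) -> w) and ((not (v -> w)) -> w)))
Then branch requires ((w or v) -> ((z -> h) and ((not z) -> (((z -> w) -> w) and ((not (z -> w)) -> w))))) and ((not (w or v)) -> ((z -> h) and ((not z) -> (((z -> w) -> w) and ((not (z -> w)) -> w))))); else branch requires h and w.
Before the if: (h -> (((w or v) -> ((z -> h) and ((not z) -> (((z -> w) -> w) and ((not (z -> w)) -> w))))) and ((not (w or v)) -> ((z -> h) and ((not z) -> (((z -> w) -> w) and ((not (z -> w)) -> w))))))) and ((not h) -> (h and w))
Before z := h: (h -> (((w or v) -> ((not h) -> (((h -> w) -> w) and ((not (h -> w)) -> w)))) and ((not (w or v)) -> ((not h) -> (((h -> w) -> w) and ((not (h -> w)) -> w)))))) and ((not h) -> (h and w))
Answer: WP = (h -> (((w or v) -> ((not h) -> (((h -> w) -> w) and ((not (h -> w)) -> w)))) and ((not (w or v)) -> ((not h) -> (((h -> w) -> w) and ((not (h -> w)) -> w)))))) and ((not h) -> (h and w))


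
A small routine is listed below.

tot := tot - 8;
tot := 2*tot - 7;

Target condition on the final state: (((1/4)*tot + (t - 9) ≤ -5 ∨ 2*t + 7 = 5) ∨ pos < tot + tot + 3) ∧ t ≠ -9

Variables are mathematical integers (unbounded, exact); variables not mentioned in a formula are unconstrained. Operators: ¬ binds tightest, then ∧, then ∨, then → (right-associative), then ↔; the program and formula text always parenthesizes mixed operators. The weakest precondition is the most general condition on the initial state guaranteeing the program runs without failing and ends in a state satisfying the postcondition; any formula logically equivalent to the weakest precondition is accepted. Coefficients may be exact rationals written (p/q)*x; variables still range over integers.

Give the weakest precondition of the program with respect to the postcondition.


Working backward. After the program, the postcondition (((1/4)*tot + (t - 9) ≤ -5 ∨ 2*t + 7 = 5) ∨ pos < tot + tot + 3) ∧ t ≠ -9 must hold; in canonical form it is (t + (1/4)*tot ≤ 4 ∨ 2*t = -2 ∨ pos < 2*tot + 3) ∧ t ≠ -9.
Before tot := 2*tot - 7: (t + (1/2)*tot ≤ 23/4 ∨ 2*t = -2 ∨ pos < 4*tot - 11) ∧ t ≠ -9
Before tot := tot - 8: (t + (1/2)*tot ≤ 39/4 ∨ 2*t = -2 ∨ pos < 4*tot - 43) ∧ t ≠ -9
Answer: WP = (t + (1/2)*tot ≤ 39/4 ∨ 2*t = -2 ∨ pos < 4*tot - 43) ∧ t ≠ -9


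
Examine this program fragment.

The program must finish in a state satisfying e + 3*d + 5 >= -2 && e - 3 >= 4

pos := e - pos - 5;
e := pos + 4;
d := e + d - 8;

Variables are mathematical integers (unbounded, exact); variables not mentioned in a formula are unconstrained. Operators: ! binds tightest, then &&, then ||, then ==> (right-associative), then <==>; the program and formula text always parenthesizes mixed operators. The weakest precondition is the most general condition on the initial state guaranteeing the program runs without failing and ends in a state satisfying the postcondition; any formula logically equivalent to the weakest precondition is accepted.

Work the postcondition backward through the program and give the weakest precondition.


Working backward. After the program, the postcondition e + 3*d + 5 >= -2 && e - 3 >= 4 must hold; in canonical form it is 3*d + e >= -7 && e >= 7.
Before d := e + d - 8: 3*d + 4*e >= 17 && e >= 7
Before e := pos + 4: 3*d + 4*pos >= 1 && pos >= 3
Before pos := e - pos - 5: 3*d + 4*e >= 4*pos + 21 && e >= pos + 8
Answer: WP = 3*d + 4*e >= 4*pos + 21 && e >= pos + 8


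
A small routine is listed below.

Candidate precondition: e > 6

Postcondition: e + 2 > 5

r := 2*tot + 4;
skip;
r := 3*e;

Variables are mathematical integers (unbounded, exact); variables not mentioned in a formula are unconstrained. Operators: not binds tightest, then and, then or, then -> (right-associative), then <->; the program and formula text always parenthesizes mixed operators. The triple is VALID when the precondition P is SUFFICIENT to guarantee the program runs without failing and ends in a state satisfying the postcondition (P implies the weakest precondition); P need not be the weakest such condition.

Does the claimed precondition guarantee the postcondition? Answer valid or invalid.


Working backward. After the program, the postcondition e + 2 > 5 must hold; in canonical form it is e > 3.
Before r := 3*e: e > 3
Before skip: e > 3
Before r := 2*tot + 4: e > 3
The weakest precondition is e > 3.
Check whether e > 6 implies it.
Every state satisfying the precondition satisfies the weakest precondition: the implication holds.
Answer: valid


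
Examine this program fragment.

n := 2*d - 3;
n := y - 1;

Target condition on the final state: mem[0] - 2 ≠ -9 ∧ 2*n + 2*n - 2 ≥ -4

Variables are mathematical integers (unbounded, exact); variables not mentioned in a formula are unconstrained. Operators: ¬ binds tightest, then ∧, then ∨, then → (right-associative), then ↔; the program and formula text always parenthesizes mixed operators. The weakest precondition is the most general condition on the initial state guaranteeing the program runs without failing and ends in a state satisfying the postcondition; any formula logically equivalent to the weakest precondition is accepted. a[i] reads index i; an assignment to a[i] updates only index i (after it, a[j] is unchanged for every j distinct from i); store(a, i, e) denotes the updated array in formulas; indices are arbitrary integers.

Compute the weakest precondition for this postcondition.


Working backward. After the program, the postcondition mem[0] - 2 ≠ -9 ∧ 2*n + 2*n - 2 ≥ -4 must hold; in canonical form it is mem[0] ≠ -7 ∧ 4*n ≥ -2.
Before n := y - 1: mem[0] ≠ -7 ∧ 4*y ≥ 2
Before n := 2*d - 3: mem[0] ≠ -7 ∧ 4*y ≥ 2
Answer: WP = mem[0] ≠ -7 ∧ 4*y ≥ 2


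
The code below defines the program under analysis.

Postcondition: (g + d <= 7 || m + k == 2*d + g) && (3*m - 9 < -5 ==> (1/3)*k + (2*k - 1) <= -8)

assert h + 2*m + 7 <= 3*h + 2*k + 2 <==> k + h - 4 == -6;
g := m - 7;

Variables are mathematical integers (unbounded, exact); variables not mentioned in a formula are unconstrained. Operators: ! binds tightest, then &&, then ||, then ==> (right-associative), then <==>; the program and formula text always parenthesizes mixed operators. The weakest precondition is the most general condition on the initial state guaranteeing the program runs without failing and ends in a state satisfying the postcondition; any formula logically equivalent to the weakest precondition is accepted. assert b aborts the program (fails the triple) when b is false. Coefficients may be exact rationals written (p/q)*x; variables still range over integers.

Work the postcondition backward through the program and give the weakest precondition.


Working backward. After the program, the postcondition (g + d <= 7 || m + k == 2*d + g) && (3*m - 9 < -5 ==> (1/3)*k + (2*k - 1) <= -8) must hold; in canonical form it is (d + g <= 7 || k + m == 2*d + g) && (3*m < 4 ==> (7/3)*k <= -7).
Before g := m - 7: (d + m <= 14 || k == 2*d - 7) && (3*m < 4 ==> (7/3)*k <= -7)
Before assert h + 2*m + 7 <= 3*h + 2*k + 2 <==> k + h - 4 == -6: (2*m <= 2*h + 2*k - 5 <==> h + k == -2) && (d + m <= 14 || k == 2*d - 7) && (3*m < 4 ==> (7/3)*k <= -7)
Answer: WP = (2*m <= 2*h + 2*k - 5 <==> h + k == -2) && (d + m <= 14 || k == 2*d - 7) && (3*m < 4 ==> (7/3)*k <= -7)


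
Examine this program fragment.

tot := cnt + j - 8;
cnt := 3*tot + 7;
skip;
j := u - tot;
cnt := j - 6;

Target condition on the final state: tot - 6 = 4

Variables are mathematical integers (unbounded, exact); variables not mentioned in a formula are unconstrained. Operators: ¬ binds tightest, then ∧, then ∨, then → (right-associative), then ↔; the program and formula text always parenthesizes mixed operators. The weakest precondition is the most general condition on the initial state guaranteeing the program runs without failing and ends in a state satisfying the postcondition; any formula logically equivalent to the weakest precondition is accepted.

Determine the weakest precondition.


Working backward. After the program, the postcondition tot - 6 = 4 must hold; in canonical form it is tot = 10.
Before cnt := j - 6: tot = 10
Before j := u - tot: tot = 10
Before skip: tot = 10
Before cnt := 3*tot + 7: tot = 10
Before tot := cnt + j - 8: cnt + j = 18
Answer: WP = cnt + j = 18


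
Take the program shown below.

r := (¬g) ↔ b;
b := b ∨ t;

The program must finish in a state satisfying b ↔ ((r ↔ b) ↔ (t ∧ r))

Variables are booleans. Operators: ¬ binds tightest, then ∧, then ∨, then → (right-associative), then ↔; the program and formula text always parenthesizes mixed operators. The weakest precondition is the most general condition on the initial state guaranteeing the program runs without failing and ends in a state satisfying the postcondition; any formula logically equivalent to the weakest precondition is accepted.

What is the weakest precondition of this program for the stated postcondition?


Working backward. After the program, b ↔ ((r ↔ b) ↔ (t ∧ r)) must hold.
Before b := b ∨ t: (b ∨ t) ↔ ((r ↔ (b ∨ t)) ↔ (t ∧ r))
Before r := (¬g) ↔ b: (b ∨ t) ↔ ((((¬g) ↔ b) ↔ (b ∨ t)) ↔ (t ∧ ((¬g) ↔ b)))
Answer: WP = (b ∨ t) ↔ ((((¬g) ↔ b) ↔ (b ∨ t)) ↔ (t ∧ ((¬g) ↔ b)))


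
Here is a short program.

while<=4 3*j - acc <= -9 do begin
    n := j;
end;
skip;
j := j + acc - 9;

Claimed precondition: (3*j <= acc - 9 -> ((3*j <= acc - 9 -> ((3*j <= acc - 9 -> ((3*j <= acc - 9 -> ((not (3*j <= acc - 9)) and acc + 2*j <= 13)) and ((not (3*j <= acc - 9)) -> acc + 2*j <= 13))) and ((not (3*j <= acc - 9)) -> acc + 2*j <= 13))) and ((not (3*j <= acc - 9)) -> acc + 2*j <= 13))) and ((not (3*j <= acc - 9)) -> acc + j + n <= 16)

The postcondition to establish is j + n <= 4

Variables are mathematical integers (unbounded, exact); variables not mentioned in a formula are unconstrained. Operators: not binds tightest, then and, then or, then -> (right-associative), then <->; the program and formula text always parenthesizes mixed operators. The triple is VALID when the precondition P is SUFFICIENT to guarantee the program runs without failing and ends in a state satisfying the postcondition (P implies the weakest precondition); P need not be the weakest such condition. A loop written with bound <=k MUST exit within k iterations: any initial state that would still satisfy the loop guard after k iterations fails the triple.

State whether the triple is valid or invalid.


Working backward. After the program, j + n <= 4 must hold.
Before j := j + acc - 9: acc + j + n <= 13
Before skip: acc + j + n <= 13
Before the loop (bound <=4), unroll the exhaustion recursion (WP_0 = exit-now case; WP_j = one more guarded iteration, up to j = 4):
  WP_0: (not (3*j <= acc - 9)) and acc + j + n <= 13
  WP_1: (3*j <= acc - 9 -> ((not (3*j <= acc - 9)) and acc + 2*j <= 13)) and ((not (3*j <= acc - 9)) -> acc + j + n <= 13)
  WP_2: (3*j <= acc - 9 -> ((3*j <= acc - 9 -> ((not (3*j <= acc - 9)) and acc + 2*j <= 13)) and ((not (3*j <= acc - 9)) -> acc + 2*j <= 13))) and ((not (3*j <= acc - 9)) -> acc + j + n <= 13)
  WP_3: (3*j <= acc - 9 -> ((3*j <= acc - 9 -> ((3*j <= acc - 9 -> ((not (3*j <= acc - 9)) and acc + 2*j <= 13)) and ((not (3*j <= acc - 9)) -> acc + 2*j <= 13))) and ((not (3*j <= acc - 9)) -> acc + 2*j <= 13))) and ((not (3*j <= acc - 9)) -> acc + j + n <= 13)
  WP_4: (3*j <= acc - 9 -> ((3*j <= acc - 9 -> ((3*j <= acc - 9 -> ((3*j <= acc - 9 -> ((not (3*j <= acc - 9)) and acc + 2*j <= 13)) and ((not (3*j <= acc - 9)) -> acc + 2*j <= 13))) and ((not (3*j <= acc - 9)) -> acc + 2*j <= 13))) and ((not (3*j <= acc - 9)) -> acc + 2*j <= 13))) and ((not (3*j <= acc - 9)) -> acc + j + n <= 13)
So before the loop: (3*j <= acc - 9 -> ((3*j <= acc - 9 -> ((3*j <= acc - 9 -> ((3*j <= acc - 9 -> ((not (3*j <= acc - 9)) and acc + 2*j <= 13)) and ((not (3*j <= acc - 9)) -> acc + 2*j <= 13))) and ((not (3*j <= acc - 9)) -> acc + 2*j <= 13))) and ((not (3*j <= acc - 9)) -> acc + 2*j <= 13))) and ((not (3*j <= acc - 9)) -> acc + j + n <= 13)
The weakest precondition is (3*j <= acc - 9 -> ((3*j <= acc - 9 -> ((3*j <= acc - 9 -> ((3*j <= acc - 9 -> ((not (3*j <= acc - 9)) and acc + 2*j <= 13)) and ((not (3*j <= acc - 9)) -> acc + 2*j <= 13))) and ((not (3*j <= acc - 9)) -> acc + 2*j <= 13))) and ((not (3*j <= acc - 9)) -> acc + 2*j <= 13))) and ((not (3*j <= acc - 9)) -> acc + j + n <= 13).
Check whether (3*j <= acc - 9 -> ((3*j <= acc - 9 -> ((3*j <= acc - 9 -> ((3*j <= acc - 9 -> ((not (3*j <= acc - 9)) and acc + 2*j <= 13)) and ((not (3*j <= acc - 9)) -> acc + 2*j <= 13))) and ((not (3*j <= acc - 9)) -> acc + 2*j <= 13))) and ((not (3*j <= acc - 9)) -> acc + 2*j <= 13))) and ((not (3*j <= acc - 9)) -> acc + j + n <= 16) implies it.
Countermodel: at the initial state acc = 8, j = 0, n = 6, the precondition holds but the weakest precondition fails.
Answer: invalid


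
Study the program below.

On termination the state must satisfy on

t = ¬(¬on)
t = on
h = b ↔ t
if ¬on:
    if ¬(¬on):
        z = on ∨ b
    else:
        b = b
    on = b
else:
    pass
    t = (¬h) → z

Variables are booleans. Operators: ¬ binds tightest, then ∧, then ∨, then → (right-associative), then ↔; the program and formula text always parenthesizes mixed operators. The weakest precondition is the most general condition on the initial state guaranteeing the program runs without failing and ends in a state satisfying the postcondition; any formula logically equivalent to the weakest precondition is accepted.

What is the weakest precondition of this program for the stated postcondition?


Working backward. After the program, on must hold.
Then branch requires (on → b) ∧ ((¬on) → b); else branch requires on.
Before the if: (¬on) → ((on → b) ∧ ((¬on) → b))
Before h := b ↔ t: (¬on) → ((on → b) ∧ ((¬on) → b))
Before t := on: (¬on) → ((on → b) ∧ ((¬on) → b))
Before t := ¬(¬on): (¬on) → ((on → b) ∧ ((¬on) → b))
Answer: WP = (¬on) → ((on → b) ∧ ((¬on) → b))


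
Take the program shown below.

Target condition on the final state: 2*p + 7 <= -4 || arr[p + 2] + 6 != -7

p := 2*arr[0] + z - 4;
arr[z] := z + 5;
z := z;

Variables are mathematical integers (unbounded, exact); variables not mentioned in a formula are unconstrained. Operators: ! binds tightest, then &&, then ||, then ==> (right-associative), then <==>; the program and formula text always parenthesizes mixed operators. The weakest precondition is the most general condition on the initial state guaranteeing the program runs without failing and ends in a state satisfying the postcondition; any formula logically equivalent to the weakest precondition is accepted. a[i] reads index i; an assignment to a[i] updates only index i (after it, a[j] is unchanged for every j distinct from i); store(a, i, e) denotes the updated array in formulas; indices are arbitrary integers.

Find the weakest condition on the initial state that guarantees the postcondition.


Working backward. After the program, the postcondition 2*p + 7 <= -4 || arr[p + 2] + 6 != -7 must hold; in canonical form it is 2*p <= -11 || arr[p + 2] != -13.
Before z := z: 2*p <= -11 || arr[p + 2] != -13
Before arr[z] := z + 5: 2*p <= -11 || store(arr, z, z + 5)[p + 2] != -13
Before p := 2*arr[0] + z - 4: 4*arr[0] + 2*z <= -3 || store(arr, z, z + 5)[2*arr[0] + z - 2] != -13
Answer: WP = 4*arr[0] + 2*z <= -3 || store(arr, z, z + 5)[2*arr[0] + z - 2] != -13


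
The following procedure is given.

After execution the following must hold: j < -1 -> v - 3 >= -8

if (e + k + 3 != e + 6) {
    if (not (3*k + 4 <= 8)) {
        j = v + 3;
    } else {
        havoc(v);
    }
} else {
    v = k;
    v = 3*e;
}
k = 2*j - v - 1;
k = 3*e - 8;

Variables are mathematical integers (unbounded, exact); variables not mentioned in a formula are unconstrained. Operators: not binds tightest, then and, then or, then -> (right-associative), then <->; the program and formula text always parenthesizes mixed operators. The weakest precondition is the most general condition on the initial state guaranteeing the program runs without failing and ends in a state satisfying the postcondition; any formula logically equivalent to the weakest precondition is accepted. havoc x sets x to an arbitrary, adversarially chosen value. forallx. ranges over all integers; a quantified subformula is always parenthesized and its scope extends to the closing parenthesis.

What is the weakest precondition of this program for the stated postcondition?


Working backward. After the program, the postcondition j < -1 -> v - 3 >= -8 must hold; in canonical form it is j < -1 -> v >= -5.
Before k := 3*e - 8: j < -1 -> v >= -5
Before k := 2*j - v - 1: j < -1 -> v >= -5
Then branch requires ((not (3*k <= 4)) -> (v < -4 -> v >= -5)) and (3*k <= 4 -> (forall v_1. (j < -1 -> v_1 >= -5))); else branch requires j < -1 -> 3*e >= -5.
Before the if: (k != 3 -> (((not (3*k <= 4)) -> (v < -4 -> v >= -5)) and (3*k <= 4 -> (forall v_1. (j < -1 -> v_1 >= -5))))) and ((not (k != 3)) -> (j < -1 -> 3*e >= -5))
Answer: WP = (k != 3 -> (((not (3*k <= 4)) -> (v < -4 -> v >= -5)) and (3*k <= 4 -> (forall v_1. (j < -1 -> v_1 >= -5))))) and ((not (k != 3)) -> (j < -1 -> 3*e >= -5))


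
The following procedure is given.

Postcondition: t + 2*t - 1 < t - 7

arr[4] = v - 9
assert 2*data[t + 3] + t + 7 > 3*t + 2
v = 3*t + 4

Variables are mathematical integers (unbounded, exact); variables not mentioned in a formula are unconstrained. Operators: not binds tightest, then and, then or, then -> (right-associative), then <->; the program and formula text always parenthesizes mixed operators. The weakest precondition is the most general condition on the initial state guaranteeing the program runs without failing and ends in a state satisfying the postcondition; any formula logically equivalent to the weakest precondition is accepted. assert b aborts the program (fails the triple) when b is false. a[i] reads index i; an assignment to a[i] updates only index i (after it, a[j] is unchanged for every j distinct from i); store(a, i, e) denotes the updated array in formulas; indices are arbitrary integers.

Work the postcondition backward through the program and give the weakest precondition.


Working backward. After the program, the postcondition t + 2*t - 1 < t - 7 must hold; in canonical form it is 2*t < -6.
Before v := 3*t + 4: 2*t < -6
Before assert 2*data[t + 3] + t + 7 > 3*t + 2: 2*data[t + 3] > 2*t - 5 and 2*t < -6
Before arr[4] := v - 9: 2*data[t + 3] > 2*t - 5 and 2*t < -6
Answer: WP = 2*data[t + 3] > 2*t - 5 and 2*t < -6


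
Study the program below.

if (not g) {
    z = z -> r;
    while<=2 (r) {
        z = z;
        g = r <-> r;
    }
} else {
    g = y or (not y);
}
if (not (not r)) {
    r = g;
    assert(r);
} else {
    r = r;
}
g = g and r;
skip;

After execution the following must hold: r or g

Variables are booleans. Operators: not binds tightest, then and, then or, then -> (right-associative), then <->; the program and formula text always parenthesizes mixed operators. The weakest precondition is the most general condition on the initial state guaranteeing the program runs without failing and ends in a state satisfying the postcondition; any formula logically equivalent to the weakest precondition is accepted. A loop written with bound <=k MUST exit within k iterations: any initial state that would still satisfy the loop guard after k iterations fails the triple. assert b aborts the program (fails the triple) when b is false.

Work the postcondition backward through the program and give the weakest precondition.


Working backward. After the program, r or g must hold.
Before skip: r or g
Before g := g and r: r or (g and r)
Then branch requires g; else branch requires r or (g and r).
Before the if: (r -> g) and ((not r) -> (r or (g and r)))
Then branch requires (r -> ((r -> ((not r) and ((not r) -> r))) and ((not r) -> ((not r) -> r)))) and ((not r) -> ((r -> g) and ((not r) -> (r or (g and r))))); else branch requires (not r) -> r.
Before the if: ((not g) -> ((r -> ((r -> ((not r) and ((not r) -> r))) and ((not r) -> ((not r) -> r)))) and ((not r) -> ((r -> g) and ((not r) -> (r or (g and r))))))) and (g -> ((not r) -> r))
Answer: WP = ((not g) -> ((r -> ((r -> ((not r) and ((not r) -> r))) and ((not r) -> ((not r) -> r)))) and ((not r) -> ((r -> g) and ((not r) -> (r or (g and r))))))) and (g -> ((not r) -> r))
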